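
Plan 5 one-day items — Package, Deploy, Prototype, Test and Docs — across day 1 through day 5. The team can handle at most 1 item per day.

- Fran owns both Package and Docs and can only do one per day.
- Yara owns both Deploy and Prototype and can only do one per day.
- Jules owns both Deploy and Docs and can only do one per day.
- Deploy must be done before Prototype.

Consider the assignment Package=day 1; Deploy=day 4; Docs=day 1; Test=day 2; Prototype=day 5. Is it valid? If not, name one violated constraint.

No — it violates: Fran owns both Package and Docs and can only do one per day

The team can handle at most 1 item per day — violated.
Fran owns both Package and Docs and can only do one per day — violated.
Jules owns both Deploy and Docs and can only do one per day — holds.
Yara owns both Deploy and Prototype and can only do one per day — holds.
Deploy must be done before Prototype — holds.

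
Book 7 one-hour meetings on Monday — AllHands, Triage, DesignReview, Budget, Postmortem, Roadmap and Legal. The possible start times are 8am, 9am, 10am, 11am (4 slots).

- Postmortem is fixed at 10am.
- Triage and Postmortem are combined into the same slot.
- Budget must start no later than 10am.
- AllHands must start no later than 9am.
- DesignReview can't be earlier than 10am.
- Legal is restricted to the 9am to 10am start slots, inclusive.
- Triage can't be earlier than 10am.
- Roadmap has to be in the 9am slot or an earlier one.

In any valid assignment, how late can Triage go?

10am

Triage is available from 10am; Triage must be in the same slot as Postmortem, which can't be after 10am, so Triage is at most 10am.
Triage at 10am is achievable: Legal=9am; Roadmap=8am; Triage=10am; Postmortem=10am; AllHands=8am; DesignReview=10am; Budget=8am.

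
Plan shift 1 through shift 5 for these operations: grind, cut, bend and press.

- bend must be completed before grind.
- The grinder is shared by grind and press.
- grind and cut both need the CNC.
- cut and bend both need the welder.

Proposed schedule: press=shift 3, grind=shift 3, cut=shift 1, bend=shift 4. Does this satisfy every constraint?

The grinder is shared by grind and press — violated.
cut and bend both need the welder — holds.
grind and cut both need the CNC — holds.
bend must be completed before grind — violated.

No — it violates: bend must be completed before grind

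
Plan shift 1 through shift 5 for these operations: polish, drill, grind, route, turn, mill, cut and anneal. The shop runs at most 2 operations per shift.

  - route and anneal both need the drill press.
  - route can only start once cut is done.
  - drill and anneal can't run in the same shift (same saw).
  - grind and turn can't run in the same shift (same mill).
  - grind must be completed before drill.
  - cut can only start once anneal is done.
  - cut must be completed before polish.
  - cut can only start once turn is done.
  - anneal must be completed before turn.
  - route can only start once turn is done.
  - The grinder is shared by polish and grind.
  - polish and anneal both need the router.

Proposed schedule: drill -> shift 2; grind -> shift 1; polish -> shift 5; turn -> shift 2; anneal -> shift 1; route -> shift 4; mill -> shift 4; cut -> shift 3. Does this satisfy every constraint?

anneal must be completed before turn — holds.
route and anneal both need the drill press — holds.
cut must be completed before polish — holds.
cut can only start once anneal is done — holds.
cut can only start once turn is done — holds.
route can only start once cut is done — holds.
polish and anneal both need the router — holds.
drill and anneal can't run in the same shift (same saw) — holds.
route can only start once turn is done — holds.
grind must be completed before drill — holds.
grind and turn can't run in the same shift (same mill) — holds.
The grinder is shared by polish and grind — holds.
The shop runs at most 2 operations per shift — holds.

Yes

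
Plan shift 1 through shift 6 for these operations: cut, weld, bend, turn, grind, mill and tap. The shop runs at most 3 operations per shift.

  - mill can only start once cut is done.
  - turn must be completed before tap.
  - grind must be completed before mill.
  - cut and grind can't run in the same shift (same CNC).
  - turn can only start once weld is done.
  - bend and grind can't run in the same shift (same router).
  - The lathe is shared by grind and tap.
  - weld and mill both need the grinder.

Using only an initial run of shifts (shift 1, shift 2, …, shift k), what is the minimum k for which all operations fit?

The precedence chain requires at least 3 distinct shifts.
With at most 3 per shift and 7 operations, at least 3 shifts are needed.
3 works (last occupied shift: shift 3): for example turn in shift 2, mill in shift 3, bend in shift 1, tap in shift 3, weld in shift 1, grind in shift 2, cut in shift 1.

3 shifts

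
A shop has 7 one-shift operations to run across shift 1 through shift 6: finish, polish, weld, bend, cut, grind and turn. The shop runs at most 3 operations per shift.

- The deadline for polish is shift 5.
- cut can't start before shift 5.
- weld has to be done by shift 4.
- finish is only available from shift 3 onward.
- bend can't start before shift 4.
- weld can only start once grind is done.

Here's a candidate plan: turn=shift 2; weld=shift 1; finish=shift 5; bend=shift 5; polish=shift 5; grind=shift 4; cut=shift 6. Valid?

No — it violates: weld can only start once grind is done

The deadline for polish is shift 5 — holds.
The shop runs at most 3 operations per shift — holds.
weld has to be done by shift 4 — holds.
weld can only start once grind is done — violated.
cut can't start before shift 5 — holds.
bend can't start before shift 4 — holds.
finish is only available from shift 3 onward — holds.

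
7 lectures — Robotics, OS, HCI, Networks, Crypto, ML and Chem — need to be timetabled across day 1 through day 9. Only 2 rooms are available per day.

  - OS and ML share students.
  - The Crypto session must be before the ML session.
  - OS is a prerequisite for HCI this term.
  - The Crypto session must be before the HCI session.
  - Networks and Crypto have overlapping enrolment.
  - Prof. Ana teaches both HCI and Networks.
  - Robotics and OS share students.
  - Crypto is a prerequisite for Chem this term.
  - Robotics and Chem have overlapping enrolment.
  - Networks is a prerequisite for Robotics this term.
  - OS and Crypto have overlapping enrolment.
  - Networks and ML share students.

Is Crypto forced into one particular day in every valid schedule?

Crypto can be day 1 (e.g. Crypto=day 1, HCI=day 3, ML=day 4, Networks=day 2, Chem=day 4, Robotics=day 3, OS=day 2) or day 2 (e.g. ML=day 3, OS=day 1, Robotics=day 2, Networks=day 1, Chem=day 4, HCI=day 3, Crypto=day 2).

No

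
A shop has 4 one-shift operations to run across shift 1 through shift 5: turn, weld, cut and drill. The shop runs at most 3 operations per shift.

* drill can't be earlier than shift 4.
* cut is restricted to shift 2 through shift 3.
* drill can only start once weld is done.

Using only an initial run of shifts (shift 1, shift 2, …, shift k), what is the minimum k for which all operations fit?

4

The precedence chain requires at least 2 distinct shifts.
With at most 3 per shift and 4 operations, at least 2 shifts are needed.
drill can't be placed before shift 4, so the schedule must run through at least shift 4.
4 works (last occupied shift: shift 4): for example cut in shift 2, drill in shift 4, turn in shift 1, weld in shift 1.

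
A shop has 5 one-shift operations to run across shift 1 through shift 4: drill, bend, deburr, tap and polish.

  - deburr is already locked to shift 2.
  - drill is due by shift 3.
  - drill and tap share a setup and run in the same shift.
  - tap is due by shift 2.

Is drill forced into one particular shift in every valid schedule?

drill can be shift 1 (e.g. tap in shift 1, deburr in shift 2, bend in shift 1, polish in shift 1, drill in shift 1) or shift 2 (e.g. bend=shift 1; tap=shift 2; drill=shift 2; deburr=shift 2; polish=shift 1).

No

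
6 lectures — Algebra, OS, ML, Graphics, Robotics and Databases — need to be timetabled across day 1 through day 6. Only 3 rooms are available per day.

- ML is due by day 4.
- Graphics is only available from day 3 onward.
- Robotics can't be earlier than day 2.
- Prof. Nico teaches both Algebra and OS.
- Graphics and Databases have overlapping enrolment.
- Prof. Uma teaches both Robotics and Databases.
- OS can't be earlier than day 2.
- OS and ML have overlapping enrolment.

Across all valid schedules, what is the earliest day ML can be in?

day 1

ML's own window allows nothing later than day 4.
ML at day 1 is achievable: OS in day 2; Robotics in day 2; Algebra in day 1; ML in day 1; Databases in day 1; Graphics in day 3.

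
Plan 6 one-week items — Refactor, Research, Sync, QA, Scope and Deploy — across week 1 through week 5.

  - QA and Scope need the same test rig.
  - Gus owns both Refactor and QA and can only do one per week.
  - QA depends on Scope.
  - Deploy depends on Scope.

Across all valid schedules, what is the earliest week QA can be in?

Precedence pushes QA to at least week 2.
QA at week 2 is achievable: Research in week 1; QA in week 2; Scope in week 1; Refactor in week 1; Sync in week 1; Deploy in week 2.

week 2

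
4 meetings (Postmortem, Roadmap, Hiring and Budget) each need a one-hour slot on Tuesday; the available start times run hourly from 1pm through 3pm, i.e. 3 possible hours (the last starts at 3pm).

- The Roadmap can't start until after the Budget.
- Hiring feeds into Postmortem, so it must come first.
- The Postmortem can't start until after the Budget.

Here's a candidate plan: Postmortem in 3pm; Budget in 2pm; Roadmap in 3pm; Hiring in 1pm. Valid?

The Postmortem can't start until after the Budget — holds.
Hiring feeds into Postmortem, so it must come first — holds.
The Roadmap can't start until after the Budget — holds.

Yes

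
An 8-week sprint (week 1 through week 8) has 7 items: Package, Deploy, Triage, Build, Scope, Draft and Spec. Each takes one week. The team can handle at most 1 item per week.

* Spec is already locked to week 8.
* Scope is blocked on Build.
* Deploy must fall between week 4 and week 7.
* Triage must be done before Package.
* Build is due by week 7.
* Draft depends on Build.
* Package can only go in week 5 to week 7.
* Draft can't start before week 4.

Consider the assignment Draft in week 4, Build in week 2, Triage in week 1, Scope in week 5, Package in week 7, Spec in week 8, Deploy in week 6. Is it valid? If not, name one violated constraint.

Yes, all constraints hold

Draft can't start before week 4 — holds.
Scope is blocked on Build — holds.
Triage must be done before Package — holds.
Package can only go in week 5 to week 7 — holds.
The team can handle at most 1 item per week — holds.
Deploy must fall between week 4 and week 7 — holds.
Build is due by week 7 — holds.
Spec is already locked to week 8 — holds.
Draft depends on Build — holds.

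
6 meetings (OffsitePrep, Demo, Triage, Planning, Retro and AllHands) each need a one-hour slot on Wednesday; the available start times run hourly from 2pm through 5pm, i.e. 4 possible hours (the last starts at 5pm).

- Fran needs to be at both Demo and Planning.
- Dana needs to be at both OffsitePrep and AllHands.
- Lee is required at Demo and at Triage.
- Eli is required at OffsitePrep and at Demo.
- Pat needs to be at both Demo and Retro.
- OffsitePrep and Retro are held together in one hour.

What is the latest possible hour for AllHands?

AllHands at 5pm is achievable: Retro=2pm; OffsitePrep=2pm; Demo=3pm; Triage=2pm; AllHands=5pm; Planning=2pm.

5pm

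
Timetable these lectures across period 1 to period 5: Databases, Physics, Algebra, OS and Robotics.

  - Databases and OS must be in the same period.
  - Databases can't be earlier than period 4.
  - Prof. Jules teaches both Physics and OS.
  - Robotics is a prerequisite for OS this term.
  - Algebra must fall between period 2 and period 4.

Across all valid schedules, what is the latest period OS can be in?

OS must be in the same period as Databases, which can't be before period 4, so OS is at least period 4.
OS at period 5 is achievable: Databases -> period 5; Physics -> period 1; Algebra -> period 2; Robotics -> period 1; OS -> period 5.

period 5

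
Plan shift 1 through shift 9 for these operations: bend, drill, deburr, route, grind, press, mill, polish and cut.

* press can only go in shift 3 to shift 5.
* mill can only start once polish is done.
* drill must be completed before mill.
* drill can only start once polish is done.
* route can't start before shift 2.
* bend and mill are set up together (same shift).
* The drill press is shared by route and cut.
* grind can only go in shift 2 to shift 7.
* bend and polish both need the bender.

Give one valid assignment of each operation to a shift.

deburr in shift 1; bend in shift 3; drill in shift 2; cut in shift 1; polish in shift 1; grind in shift 2; route in shift 2; mill in shift 3; press in shift 3

Checking: polish(shift 1) before drill(shift 2); drill(shift 2) before mill(shift 3); polish(shift 1) before mill(shift 3); bend(shift 3) != polish(shift 1); route(shift 2) != cut(shift 1); bend = mill = shift 3; route=shift 2 in [shift 2,shift 9]; grind=shift 2 in [shift 2,shift 7]; press=shift 3 in [shift 3,shift 5].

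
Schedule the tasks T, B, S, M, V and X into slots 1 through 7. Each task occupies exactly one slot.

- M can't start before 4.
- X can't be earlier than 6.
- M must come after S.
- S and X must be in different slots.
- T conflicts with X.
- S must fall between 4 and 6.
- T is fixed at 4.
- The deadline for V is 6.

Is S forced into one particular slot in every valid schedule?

No

S can be 4 (e.g. T in 4; V in 1; S in 4; B in 1; X in 6; M in 5) or 5 (e.g. T in 4, S in 5, B in 1, M in 6, V in 1, X in 6).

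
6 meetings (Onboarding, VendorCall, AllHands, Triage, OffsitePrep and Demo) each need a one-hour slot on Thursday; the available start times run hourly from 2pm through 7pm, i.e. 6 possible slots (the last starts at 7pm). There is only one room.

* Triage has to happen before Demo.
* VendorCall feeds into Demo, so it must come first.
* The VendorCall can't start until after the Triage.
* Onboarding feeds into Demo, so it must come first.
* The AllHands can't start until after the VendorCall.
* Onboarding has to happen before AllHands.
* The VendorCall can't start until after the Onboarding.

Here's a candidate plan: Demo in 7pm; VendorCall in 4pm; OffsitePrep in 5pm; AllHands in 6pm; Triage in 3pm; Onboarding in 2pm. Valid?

Yes

The VendorCall can't start until after the Triage — holds.
Triage has to happen before Demo — holds.
The AllHands can't start until after the VendorCall — holds.
Onboarding feeds into Demo, so it must come first — holds.
VendorCall feeds into Demo, so it must come first — holds.
There is only one room — holds.
The VendorCall can't start until after the Onboarding — holds.
Onboarding has to happen before AllHands — holds.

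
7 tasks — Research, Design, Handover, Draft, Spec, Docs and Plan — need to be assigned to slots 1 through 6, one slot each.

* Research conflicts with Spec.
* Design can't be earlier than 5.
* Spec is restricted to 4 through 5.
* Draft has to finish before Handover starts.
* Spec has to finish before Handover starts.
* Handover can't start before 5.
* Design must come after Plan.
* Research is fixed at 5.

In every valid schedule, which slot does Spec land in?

4

Spec's window is 4–5.
Research is fixed at 5, and Spec can't share a slot with Research.
So Spec must be 4.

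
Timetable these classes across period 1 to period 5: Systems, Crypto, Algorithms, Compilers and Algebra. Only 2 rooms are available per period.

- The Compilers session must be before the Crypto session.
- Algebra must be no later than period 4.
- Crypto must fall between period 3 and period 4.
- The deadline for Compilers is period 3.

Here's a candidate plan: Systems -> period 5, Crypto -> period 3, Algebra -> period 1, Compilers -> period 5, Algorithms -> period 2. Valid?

Algebra must be no later than period 4 — holds.
Crypto must fall between period 3 and period 4 — holds.
Only 2 rooms are available per period — holds.
The deadline for Compilers is period 3 — violated.
The Compilers session must be before the Crypto session — violated.

No — it violates: The deadline for Compilers is period 3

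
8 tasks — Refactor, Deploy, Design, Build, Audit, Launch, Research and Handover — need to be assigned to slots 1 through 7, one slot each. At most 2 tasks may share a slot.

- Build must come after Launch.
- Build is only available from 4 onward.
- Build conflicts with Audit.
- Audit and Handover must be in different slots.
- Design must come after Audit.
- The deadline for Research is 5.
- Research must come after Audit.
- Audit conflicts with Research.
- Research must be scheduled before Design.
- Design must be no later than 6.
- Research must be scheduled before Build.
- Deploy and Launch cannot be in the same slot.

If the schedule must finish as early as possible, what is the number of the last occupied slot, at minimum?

slot 4

The precedence chain requires at least 3 distinct slots.
With at most 2 per slot and 8 tasks, at least 4 slots are needed.
Build can't be placed before 4, so the schedule must run through at least slot 4.
4 works (last occupied slot: 4): for example Audit in 1, Refactor in 2, Deploy in 3, Build in 4, Design in 3, Launch in 1, Research in 2, Handover in 4.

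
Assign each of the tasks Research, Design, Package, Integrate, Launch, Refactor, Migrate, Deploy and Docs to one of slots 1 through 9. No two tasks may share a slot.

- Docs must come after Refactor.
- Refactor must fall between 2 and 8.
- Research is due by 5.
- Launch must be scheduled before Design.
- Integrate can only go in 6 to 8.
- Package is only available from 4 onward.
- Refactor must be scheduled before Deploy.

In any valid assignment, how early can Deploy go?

Precedence pushes Deploy to at least 3.
Deploy at 3 is achievable: Research -> 1; Package -> 4; Deploy -> 3; Docs -> 8; Launch -> 5; Migrate -> 9; Refactor -> 2; Integrate -> 6; Design -> 7.

3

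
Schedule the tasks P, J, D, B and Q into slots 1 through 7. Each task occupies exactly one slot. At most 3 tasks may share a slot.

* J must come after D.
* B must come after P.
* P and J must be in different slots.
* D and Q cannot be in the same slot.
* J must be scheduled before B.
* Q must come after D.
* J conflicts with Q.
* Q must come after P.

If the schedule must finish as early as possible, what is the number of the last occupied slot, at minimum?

The precedence chain requires at least 3 distinct slots.
With at most 3 per slot and 5 tasks, at least 2 slots are needed.
3 works (last occupied slot: 3): for example J -> 2; B -> 3; P -> 1; D -> 1; Q -> 3.

3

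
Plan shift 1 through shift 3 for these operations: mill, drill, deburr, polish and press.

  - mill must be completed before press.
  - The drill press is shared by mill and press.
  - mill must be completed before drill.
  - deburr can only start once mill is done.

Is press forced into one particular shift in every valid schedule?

No

press can be shift 2 (e.g. press -> shift 2, polish -> shift 1, drill -> shift 2, mill -> shift 1, deburr -> shift 2) or shift 3 (e.g. polish=shift 1, mill=shift 1, deburr=shift 2, drill=shift 2, press=shift 3).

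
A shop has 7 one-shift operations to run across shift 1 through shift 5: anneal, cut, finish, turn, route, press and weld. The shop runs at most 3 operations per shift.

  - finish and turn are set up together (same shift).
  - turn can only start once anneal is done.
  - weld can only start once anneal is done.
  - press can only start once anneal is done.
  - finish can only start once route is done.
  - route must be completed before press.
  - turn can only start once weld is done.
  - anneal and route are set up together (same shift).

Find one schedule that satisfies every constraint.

turn -> shift 3, route -> shift 1, anneal -> shift 1, finish -> shift 3, press -> shift 2, cut -> shift 1, weld -> shift 2

Checking: route(shift 1) before finish(shift 3); anneal(shift 1) before press(shift 2); weld(shift 2) before turn(shift 3); anneal(shift 1) before weld(shift 2); anneal(shift 1) before turn(shift 3); route(shift 1) before press(shift 2); anneal = route = shift 1; finish = turn = shift 3; max 3 per shift (cap 3).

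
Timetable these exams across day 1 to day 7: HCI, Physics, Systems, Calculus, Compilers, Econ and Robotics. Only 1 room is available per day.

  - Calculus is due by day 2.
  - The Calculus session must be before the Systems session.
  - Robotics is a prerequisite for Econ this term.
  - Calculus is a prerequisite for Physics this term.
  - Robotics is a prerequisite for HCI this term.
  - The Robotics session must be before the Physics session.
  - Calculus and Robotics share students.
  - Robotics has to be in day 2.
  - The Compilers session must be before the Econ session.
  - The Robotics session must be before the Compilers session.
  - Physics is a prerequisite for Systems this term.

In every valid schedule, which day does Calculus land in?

day 1

Calculus's window is day 1–day 2.
Robotics is fixed at day 2, and Calculus can't share a day with Robotics.
So Calculus must be day 1.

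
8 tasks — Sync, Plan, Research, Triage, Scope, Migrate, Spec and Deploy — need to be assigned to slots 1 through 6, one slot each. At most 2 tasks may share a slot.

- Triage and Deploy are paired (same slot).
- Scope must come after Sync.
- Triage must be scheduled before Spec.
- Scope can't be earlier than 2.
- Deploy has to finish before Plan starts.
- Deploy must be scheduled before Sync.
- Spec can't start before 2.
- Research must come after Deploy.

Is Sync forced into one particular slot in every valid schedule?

No

Sync can be 2 (e.g. Triage -> 1, Migrate -> 4, Deploy -> 1, Sync -> 2, Spec -> 2, Scope -> 3, Plan -> 3, Research -> 4) or 3 (e.g. Sync -> 3, Plan -> 2, Spec -> 2, Migrate -> 4, Triage -> 1, Deploy -> 1, Scope -> 4, Research -> 3).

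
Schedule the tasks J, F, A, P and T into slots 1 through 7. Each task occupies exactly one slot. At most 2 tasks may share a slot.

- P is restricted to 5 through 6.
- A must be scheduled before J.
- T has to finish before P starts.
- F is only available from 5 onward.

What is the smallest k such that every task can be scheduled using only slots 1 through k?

The precedence chain requires at least 2 distinct slots.
With at most 2 per slot and 5 tasks, at least 3 slots are needed.
F can't be placed before 5, so the schedule must run through at least slot 5.
5 works (last occupied slot: 5): for example A in 1, J in 2, T in 1, F in 5, P in 5.

5 slots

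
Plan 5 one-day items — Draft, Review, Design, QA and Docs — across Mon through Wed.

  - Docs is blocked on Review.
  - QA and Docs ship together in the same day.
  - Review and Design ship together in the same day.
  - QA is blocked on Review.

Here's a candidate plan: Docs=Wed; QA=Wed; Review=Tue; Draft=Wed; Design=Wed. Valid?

QA and Docs ship together in the same day — holds.
Review and Design ship together in the same day — violated.
Docs is blocked on Review — holds.
QA is blocked on Review — holds.

No — it violates: Review and Design ship together in the same day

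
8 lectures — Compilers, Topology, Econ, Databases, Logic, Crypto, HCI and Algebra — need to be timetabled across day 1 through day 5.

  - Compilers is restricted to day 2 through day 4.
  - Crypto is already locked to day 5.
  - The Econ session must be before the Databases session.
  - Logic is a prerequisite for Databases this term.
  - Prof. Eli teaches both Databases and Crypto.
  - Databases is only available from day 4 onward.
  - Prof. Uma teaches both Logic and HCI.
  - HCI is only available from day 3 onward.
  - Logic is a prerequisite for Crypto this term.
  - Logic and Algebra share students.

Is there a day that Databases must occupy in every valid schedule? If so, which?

day 4

Databases's window is day 4–day 5.
Crypto is fixed at day 5, and Databases can't share a day with Crypto.
So Databases must be day 4.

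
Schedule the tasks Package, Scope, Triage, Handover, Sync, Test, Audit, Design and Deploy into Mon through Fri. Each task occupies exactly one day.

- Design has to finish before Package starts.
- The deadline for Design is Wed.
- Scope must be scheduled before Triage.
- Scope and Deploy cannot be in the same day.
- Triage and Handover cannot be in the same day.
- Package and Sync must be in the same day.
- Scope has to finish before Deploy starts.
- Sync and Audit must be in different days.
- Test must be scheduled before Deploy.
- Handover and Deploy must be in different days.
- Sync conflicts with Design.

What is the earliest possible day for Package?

Precedence pushes Package to at least Tue.
Package at Tue is achievable: Audit=Mon, Triage=Tue, Handover=Mon, Test=Mon, Package=Tue, Scope=Mon, Deploy=Tue, Design=Mon, Sync=Tue.

Tue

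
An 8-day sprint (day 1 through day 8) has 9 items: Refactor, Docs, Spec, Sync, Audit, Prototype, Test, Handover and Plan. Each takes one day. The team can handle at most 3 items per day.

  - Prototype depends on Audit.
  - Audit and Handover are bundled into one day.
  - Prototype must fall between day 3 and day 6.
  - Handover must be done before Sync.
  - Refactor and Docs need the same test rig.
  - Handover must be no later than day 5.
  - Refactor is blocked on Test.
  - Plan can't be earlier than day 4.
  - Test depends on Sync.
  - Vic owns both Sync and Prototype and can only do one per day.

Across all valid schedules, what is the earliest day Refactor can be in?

day 4

Precedence pushes Refactor to at least day 4.
Refactor at day 4 is achievable: Handover=day 1; Spec=day 2; Refactor=day 4; Sync=day 2; Plan=day 4; Prototype=day 3; Docs=day 1; Audit=day 1; Test=day 3.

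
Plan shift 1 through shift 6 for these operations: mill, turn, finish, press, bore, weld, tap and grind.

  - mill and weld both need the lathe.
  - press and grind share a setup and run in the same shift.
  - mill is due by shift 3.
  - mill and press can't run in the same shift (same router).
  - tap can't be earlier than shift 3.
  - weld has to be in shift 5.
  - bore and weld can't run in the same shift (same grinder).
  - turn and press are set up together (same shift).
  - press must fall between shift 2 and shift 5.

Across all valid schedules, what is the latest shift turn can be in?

Turn must be in the same shift as press, which can't be before shift 2, so turn is at least shift 2; turn must be in the same shift as press, which can't be after shift 5, so turn is at most shift 5.
turn at shift 5 is achievable: grind -> shift 5, tap -> shift 3, press -> shift 5, bore -> shift 1, weld -> shift 5, turn -> shift 5, mill -> shift 1, finish -> shift 1.

shift 5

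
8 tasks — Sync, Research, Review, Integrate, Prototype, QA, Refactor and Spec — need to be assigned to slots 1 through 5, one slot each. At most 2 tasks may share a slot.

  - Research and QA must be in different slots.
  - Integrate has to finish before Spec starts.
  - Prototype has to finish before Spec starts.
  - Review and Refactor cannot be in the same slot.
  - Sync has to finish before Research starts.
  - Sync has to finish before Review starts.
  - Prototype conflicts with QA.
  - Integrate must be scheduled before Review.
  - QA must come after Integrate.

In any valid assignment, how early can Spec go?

2

Precedence pushes Spec to at least 2.
Spec at 2 is achievable: QA -> 4; Sync -> 2; Integrate -> 1; Prototype -> 1; Spec -> 2; Refactor -> 4; Review -> 3; Research -> 3.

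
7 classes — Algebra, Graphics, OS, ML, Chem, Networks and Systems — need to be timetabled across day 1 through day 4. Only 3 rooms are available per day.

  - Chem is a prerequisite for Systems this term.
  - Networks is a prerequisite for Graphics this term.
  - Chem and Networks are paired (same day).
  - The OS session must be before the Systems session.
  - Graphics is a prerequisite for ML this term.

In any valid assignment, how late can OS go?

Downstream work caps OS at day 3.
OS at day 3 is achievable: Algebra=day 1; Networks=day 1; OS=day 3; ML=day 3; Graphics=day 2; Chem=day 1; Systems=day 4.

day 3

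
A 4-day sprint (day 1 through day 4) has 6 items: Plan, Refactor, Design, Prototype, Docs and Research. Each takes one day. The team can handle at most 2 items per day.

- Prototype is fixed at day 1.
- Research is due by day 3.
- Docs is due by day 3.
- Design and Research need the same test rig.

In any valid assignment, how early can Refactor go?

day 1

Refactor at day 1 is achievable: Docs -> day 2; Design -> day 3; Plan -> day 3; Research -> day 2; Prototype -> day 1; Refactor -> day 1.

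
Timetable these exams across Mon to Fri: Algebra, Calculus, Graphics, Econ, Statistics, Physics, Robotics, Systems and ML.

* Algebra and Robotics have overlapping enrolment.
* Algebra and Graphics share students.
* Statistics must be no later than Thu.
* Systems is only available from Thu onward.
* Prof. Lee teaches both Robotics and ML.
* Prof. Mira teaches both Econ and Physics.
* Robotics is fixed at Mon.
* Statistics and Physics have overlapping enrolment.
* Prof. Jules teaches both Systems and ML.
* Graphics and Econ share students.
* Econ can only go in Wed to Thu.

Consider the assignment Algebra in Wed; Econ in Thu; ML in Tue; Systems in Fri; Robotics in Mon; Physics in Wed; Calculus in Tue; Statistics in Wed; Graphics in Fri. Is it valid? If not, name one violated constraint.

Statistics and Physics have overlapping enrolment — violated.
Statistics must be no later than Thu — holds.
Prof. Mira teaches both Econ and Physics — holds.
Robotics is fixed at Mon — holds.
Econ can only go in Wed to Thu — holds.
Algebra and Graphics share students — holds.
Algebra and Robotics have overlapping enrolment — holds.
Prof. Jules teaches both Systems and ML — holds.
Graphics and Econ share students — holds.
Prof. Lee teaches both Robotics and ML — holds.
Systems is only available from Thu onward — holds.

Invalid. Statistics and Physics have overlapping enrolment.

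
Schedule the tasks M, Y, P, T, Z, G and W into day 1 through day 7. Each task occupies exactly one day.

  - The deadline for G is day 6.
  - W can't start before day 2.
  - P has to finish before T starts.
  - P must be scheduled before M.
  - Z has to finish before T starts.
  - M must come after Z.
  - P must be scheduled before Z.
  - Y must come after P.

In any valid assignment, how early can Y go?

day 2

Precedence pushes Y to at least day 2.
Y at day 2 is achievable: Y -> day 2; P -> day 1; M -> day 3; T -> day 3; G -> day 1; W -> day 2; Z -> day 2.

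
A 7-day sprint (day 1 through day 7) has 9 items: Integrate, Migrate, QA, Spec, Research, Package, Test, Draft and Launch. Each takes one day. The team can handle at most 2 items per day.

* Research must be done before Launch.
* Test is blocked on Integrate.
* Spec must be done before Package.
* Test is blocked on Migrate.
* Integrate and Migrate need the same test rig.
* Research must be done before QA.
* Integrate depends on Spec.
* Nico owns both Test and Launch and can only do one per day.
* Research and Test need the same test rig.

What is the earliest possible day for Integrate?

Precedence pushes Integrate to at least day 2; downstream work caps Integrate at day 6.
Integrate at day 2 is achievable: Test=day 4, Launch=day 5, Research=day 1, Package=day 3, Integrate=day 2, Migrate=day 3, QA=day 2, Spec=day 1, Draft=day 4.

day 2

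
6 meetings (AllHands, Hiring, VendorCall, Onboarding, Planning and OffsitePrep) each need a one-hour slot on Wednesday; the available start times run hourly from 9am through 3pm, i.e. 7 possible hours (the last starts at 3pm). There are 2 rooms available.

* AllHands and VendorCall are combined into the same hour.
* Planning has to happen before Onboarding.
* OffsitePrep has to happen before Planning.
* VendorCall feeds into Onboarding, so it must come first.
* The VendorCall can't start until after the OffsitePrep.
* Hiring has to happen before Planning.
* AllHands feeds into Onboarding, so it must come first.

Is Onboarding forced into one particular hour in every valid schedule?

No

Onboarding can be 12pm (e.g. VendorCall -> 11am; AllHands -> 11am; Onboarding -> 12pm; Hiring -> 9am; Planning -> 10am; OffsitePrep -> 9am) or 1pm (e.g. OffsitePrep -> 9am, Planning -> 10am, AllHands -> 11am, VendorCall -> 11am, Hiring -> 9am, Onboarding -> 1pm).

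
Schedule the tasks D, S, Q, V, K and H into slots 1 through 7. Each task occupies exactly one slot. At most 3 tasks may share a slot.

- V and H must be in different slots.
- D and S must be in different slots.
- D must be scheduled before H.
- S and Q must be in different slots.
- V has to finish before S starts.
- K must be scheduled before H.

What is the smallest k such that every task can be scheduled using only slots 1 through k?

3

The precedence chain requires at least 2 distinct slots.
With at most 3 per slot and 6 tasks, at least 2 slots are needed.
Could 2 slots be enough, i.e. nothing placed later than 2? No: S must come after V (at 1 or later) → {2}; V must come before S (at 2 or earlier) → {1}; H must come after K (at 1 or later) → {2}; K must come before H (at 2 or earlier) → {1}; D must come before H (at 2 or earlier) → {1}; Q can't share with S (2) → {1}; that puts D, Q, V and K all in 1 — more than 3 per slot.
So 2 slots is not enough.
3 works (last occupied slot: 3): for example Q -> 3, S -> 2, K -> 1, H -> 2, V -> 1, D -> 1.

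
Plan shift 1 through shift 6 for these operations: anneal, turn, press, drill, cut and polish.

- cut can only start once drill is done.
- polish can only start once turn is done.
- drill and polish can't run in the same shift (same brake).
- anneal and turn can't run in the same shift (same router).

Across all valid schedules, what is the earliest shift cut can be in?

shift 2

Precedence pushes cut to at least shift 2.
cut at shift 2 is achievable: cut -> shift 2, turn -> shift 1, polish -> shift 2, anneal -> shift 2, press -> shift 1, drill -> shift 1.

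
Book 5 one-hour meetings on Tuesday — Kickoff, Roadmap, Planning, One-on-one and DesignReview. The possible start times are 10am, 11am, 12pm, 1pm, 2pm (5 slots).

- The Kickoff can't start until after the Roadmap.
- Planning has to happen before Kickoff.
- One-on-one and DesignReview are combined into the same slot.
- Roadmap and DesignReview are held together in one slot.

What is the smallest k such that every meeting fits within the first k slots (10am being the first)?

The precedence chain requires at least 2 distinct slots.
2 works (last occupied slot: 11am): for example Planning in 10am; Roadmap in 10am; DesignReview in 10am; One-on-one in 10am; Kickoff in 11am.

2 slots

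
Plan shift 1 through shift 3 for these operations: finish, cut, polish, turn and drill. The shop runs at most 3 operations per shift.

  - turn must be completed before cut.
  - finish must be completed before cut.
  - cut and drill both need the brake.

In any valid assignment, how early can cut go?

Precedence pushes cut to at least shift 2.
cut at shift 2 is achievable: cut in shift 2; turn in shift 1; polish in shift 1; drill in shift 3; finish in shift 1.

shift 2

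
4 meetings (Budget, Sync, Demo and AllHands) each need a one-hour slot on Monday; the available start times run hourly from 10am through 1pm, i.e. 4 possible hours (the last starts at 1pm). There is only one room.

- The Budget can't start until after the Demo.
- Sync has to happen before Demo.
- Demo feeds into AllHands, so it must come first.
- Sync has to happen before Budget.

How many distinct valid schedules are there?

2

Enumerating: Budget=12pm, AllHands=1pm, Demo=11am, Sync=10am | Budget in 1pm, AllHands in 12pm, Demo in 11am, Sync in 10am.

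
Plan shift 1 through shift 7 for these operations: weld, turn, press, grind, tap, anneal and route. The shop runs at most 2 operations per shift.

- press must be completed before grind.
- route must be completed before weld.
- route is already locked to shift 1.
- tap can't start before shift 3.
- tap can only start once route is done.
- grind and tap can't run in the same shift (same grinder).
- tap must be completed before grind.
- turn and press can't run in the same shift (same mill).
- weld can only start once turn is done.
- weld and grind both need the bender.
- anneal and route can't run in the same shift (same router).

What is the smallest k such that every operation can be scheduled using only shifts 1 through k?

The precedence chain requires at least 3 distinct shifts.
With at most 2 per shift and 7 operations, at least 4 shifts are needed.
Propagating the time windows through the other constraints, grind can't land before shift 4, so the schedule must run through at least shift 4.
4 works (last occupied shift: shift 4): for example anneal -> shift 3, turn -> shift 1, route -> shift 1, press -> shift 2, weld -> shift 2, tap -> shift 3, grind -> shift 4.

4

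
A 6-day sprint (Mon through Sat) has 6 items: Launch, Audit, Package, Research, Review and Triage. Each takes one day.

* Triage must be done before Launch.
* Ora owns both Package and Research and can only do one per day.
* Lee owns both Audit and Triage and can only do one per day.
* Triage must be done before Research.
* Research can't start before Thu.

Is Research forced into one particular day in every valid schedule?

Research can be Thu (e.g. Review in Mon; Package in Mon; Triage in Mon; Launch in Tue; Research in Thu; Audit in Tue) or Fri (e.g. Review -> Mon; Package -> Mon; Launch -> Tue; Research -> Fri; Triage -> Mon; Audit -> Tue).

No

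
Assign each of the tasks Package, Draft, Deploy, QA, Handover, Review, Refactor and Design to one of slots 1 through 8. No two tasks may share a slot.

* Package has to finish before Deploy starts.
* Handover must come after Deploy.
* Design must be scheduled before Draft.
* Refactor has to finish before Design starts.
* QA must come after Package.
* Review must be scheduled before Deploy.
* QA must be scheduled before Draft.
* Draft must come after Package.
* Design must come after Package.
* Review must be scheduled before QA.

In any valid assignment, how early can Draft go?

Precedence pushes Draft to at least 3.
Draft at 6 is achievable: Deploy in 7; Draft in 6; Design in 5; Refactor in 4; QA in 3; Review in 2; Package in 1; Handover in 8.
Nothing earlier works — the capacity limit rule out every slot before 6.

6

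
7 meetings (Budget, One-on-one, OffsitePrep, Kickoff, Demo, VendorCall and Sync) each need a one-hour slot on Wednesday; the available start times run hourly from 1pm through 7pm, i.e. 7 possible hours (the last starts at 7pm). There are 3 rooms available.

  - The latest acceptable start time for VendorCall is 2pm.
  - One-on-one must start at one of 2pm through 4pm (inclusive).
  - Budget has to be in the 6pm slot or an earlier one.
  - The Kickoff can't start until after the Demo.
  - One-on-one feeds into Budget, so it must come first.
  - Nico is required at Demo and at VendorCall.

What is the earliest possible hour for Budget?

Precedence pushes Budget to at least 3pm; Budget's own window allows nothing later than 6pm.
Budget at 3pm is achievable: Sync in 1pm; Demo in 2pm; VendorCall in 1pm; Budget in 3pm; OffsitePrep in 1pm; One-on-one in 2pm; Kickoff in 3pm.

3pm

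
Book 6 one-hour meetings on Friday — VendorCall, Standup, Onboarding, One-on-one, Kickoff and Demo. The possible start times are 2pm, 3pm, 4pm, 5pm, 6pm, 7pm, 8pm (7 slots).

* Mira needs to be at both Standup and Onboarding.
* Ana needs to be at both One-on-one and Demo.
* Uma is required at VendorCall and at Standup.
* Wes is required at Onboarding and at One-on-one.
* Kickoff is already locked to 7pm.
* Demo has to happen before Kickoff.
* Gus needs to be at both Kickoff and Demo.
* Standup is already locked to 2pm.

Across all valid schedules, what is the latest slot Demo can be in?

Downstream work caps Demo at 6pm.
Demo at 6pm is achievable: VendorCall in 3pm, Kickoff in 7pm, Onboarding in 3pm, Demo in 6pm, One-on-one in 2pm, Standup in 2pm.

6pm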